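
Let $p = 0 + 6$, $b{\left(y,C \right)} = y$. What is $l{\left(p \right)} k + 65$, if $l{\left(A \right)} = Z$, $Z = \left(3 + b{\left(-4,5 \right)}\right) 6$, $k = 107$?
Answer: $-577$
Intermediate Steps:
$p = 6$
$Z = -6$ ($Z = \left(3 - 4\right) 6 = \left(-1\right) 6 = -6$)
$l{\left(A \right)} = -6$
$l{\left(p \right)} k + 65 = \left(-6\right) 107 + 65 = -642 + 65 = -577$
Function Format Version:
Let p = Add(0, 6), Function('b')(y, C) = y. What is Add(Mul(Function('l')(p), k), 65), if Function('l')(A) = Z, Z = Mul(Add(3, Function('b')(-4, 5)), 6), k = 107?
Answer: -577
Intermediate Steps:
p = 6
Z = -6 (Z = Mul(Add(3, -4), 6) = Mul(-1, 6) = -6)
Function('l')(A) = -6
Add(Mul(Function('l')(p), k), 65) = Add(Mul(-6, 107), 65) = Add(-642, 65) = -577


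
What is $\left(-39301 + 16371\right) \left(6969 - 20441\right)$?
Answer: $308912960$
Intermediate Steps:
$\left(-39301 + 16371\right) \left(6969 - 20441\right) = \left(-22930\right) \left(-13472\right) = 308912960$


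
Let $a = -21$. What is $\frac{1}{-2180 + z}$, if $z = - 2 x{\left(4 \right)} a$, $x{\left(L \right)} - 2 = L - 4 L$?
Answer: $- \frac{1}{2600} \approx -0.00038462$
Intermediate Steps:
$x{\left(L \right)} = 2 - 3 L$ ($x{\left(L \right)} = 2 + \left(L - 4 L\right) = 2 - 3 L$)
$z = -420$ ($z = - 2 \left(2 - 12\right) \left(-21\right) = \left(-2\right) \left(-10\right) \left(-21\right) = 20 \left(-21\right) = -420$)
$\frac{1}{-2180 + z} = \frac{1}{-2180 - 420} = \frac{1}{-2600} = - \frac{1}{2600}$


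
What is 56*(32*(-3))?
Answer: -5376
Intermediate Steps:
56*(32*(-3)) = 56*(-96) = -5376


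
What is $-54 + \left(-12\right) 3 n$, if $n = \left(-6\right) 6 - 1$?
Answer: $1278$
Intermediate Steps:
$n = -37$ ($n = -36 - 1 = -37$)
$-54 + \left(-12\right) 3 n = -54 + \left(-12\right) 3 \left(-37\right) = -54 - -1332 = -54 + 1332 = 1278$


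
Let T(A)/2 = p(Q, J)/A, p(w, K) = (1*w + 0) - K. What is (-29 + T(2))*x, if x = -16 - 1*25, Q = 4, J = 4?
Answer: 1189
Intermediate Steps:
x = -41 (x = -16 - 25 = -41)
p(w, K) = w - K (p(w, K) = (w + 0) - K = w - K)
T(A) = 0 (T(A) = 2*((4 - 1*4)/A) = 2*((4 - 4)/A) = 2*(0/A) = 2*0 = 0)
(-29 + T(2))*x = (-29 + 0)*(-41) = -29*(-41) = 1189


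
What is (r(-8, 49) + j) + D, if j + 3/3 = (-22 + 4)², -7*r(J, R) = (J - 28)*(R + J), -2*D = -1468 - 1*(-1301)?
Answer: 8643/14 ≈ 617.36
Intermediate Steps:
D = 167/2 (D = -(-1468 - 1*(-1301))/2 = -(-1468 + 1301)/2 = -½*(-167) = 167/2 ≈ 83.500)
r(J, R) = -(-28 + J)*(J + R)/7 (r(J, R) = -(J - 28)*(R + J)/7 = -(-28 + J)*(J + R)/7)
j = 323 (j = -1 + (-22 + 4)² = -1 + (-18)² = -1 + 324 = 323)
(r(-8, 49) + j) + D = ((4*(-8) + 4*49 - ⅐*(-8)² - ⅐*(-8)*49) + 323) + 167/2 = ((-32 + 196 - ⅐*64 + 56) + 323) + 167/2 = ((-32 + 196 - 64/7 + 56) + 323) + 167/2 = (1476/7 + 323) + 167/2 = 3737/7 + 167/2 = 8643/14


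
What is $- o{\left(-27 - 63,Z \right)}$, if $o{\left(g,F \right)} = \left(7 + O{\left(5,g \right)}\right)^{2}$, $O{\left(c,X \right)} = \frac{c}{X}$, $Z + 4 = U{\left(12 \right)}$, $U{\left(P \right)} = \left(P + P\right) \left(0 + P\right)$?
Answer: $- \frac{15625}{324} \approx -48.225$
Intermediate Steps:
$U{\left(P \right)} = 2 P^{2}$ ($U{\left(P \right)} = 2 P P = 2 P^{2}$)
$Z = 284$ ($Z = -4 + 2 \cdot 12^{2} = -4 + 2 \cdot 144 = -4 + 288 = 284$)
$O{\left(c,X \right)} = \frac{c}{X}$
$o{\left(g,F \right)} = \left(7 + \frac{5}{g}\right)^{2}$
$- o{\left(-27 - 63,Z \right)} = - \frac{\left(5 + 7 \left(-27 - 63\right)\right)^{2}}{\left(-27 - 63\right)^{2}} = - \frac{\left(5 + 7 \left(-90\right)\right)^{2}}{8100} = - \frac{\left(5 - 630\right)^{2}}{8100} = - \frac{\left(-625\right)^{2}}{8100} = - \frac{390625}{8100} = \left(-1\right) \frac{15625}{324} = - \frac{15625}{324}$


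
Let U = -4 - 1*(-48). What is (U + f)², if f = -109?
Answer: 4225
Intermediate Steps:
U = 44 (U = -4 + 48 = 44)
(U + f)² = (44 - 109)² = (-65)² = 4225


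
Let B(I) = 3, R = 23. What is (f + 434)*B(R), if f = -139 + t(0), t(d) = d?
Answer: 885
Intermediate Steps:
f = -139 (f = -139 + 0 = -139)
(f + 434)*B(R) = (-139 + 434)*3 = 295*3 = 885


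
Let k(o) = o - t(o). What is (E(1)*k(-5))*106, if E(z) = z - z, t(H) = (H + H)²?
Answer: 0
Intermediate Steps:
t(H) = 4*H² (t(H) = (2*H)² = 4*H²)
k(o) = o - 4*o²
E(z) = 0
(E(1)*k(-5))*106 = (0*(-5*(1 - 4*(-5))))*106 = (0*(-5*(1 + 20)))*106 = (0*(-5*21))*106 = (0*(-105))*106 = 0*106 = 0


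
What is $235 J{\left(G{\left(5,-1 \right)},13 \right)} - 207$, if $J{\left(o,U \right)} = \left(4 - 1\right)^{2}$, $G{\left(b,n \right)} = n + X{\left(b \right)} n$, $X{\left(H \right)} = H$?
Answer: $1908$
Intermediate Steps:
$G{\left(b,n \right)} = n + b n$
$J{\left(o,U \right)} = 9$ ($J{\left(o,U \right)} = 3^{2} = 9$)
$235 J{\left(G{\left(5,-1 \right)},13 \right)} - 207 = 235 \cdot 9 - 207 = 2115 - 207 = 1908$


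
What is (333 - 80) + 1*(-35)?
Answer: 218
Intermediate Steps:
(333 - 80) + 1*(-35) = 253 - 35 = 218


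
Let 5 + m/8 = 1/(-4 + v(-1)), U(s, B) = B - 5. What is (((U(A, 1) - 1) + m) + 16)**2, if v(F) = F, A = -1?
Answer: 23409/25 ≈ 936.36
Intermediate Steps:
U(s, B) = -5 + B
m = -208/5 (m = -40 + 8/(-4 - 1) = -40 + 8/(-5) = -40 + 8*(-1/5) = -40 - 8/5 = -208/5 ≈ -41.600)
(((U(A, 1) - 1) + m) + 16)**2 = ((((-5 + 1) - 1) - 208/5) + 16)**2 = (((-4 - 1) - 208/5) + 16)**2 = ((-5 - 208/5) + 16)**2 = (-233/5 + 16)**2 = (-153/5)**2 = 23409/25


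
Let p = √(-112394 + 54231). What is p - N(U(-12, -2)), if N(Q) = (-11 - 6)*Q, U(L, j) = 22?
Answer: 374 + 7*I*√1187 ≈ 374.0 + 241.17*I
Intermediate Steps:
N(Q) = -17*Q
p = 7*I*√1187 (p = √(-58163) = 7*I*√1187 ≈ 241.17*I)
p - N(U(-12, -2)) = 7*I*√1187 - (-17)*22 = 7*I*√1187 - 1*(-374) = 7*I*√1187 + 374 = 374 + 7*I*√1187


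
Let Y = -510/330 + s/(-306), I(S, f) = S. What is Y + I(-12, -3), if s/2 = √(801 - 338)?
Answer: -149/11 - √463/153 ≈ -13.686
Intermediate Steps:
s = 2*√463 (s = 2*√(801 - 338) = 2*√463 ≈ 43.035)
Y = -17/11 - √463/153 (Y = -510/330 + (2*√463)/(-306) = -510*1/330 + (2*√463)*(-1/306) = -17/11 - √463/153 ≈ -1.6861)
Y + I(-12, -3) = (-17/11 - √463/153) - 12 = -149/11 - √463/153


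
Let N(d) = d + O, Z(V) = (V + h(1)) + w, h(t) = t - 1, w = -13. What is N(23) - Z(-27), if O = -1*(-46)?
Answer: 109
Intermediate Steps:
h(t) = -1 + t
Z(V) = -13 + V (Z(V) = (V + (-1 + 1)) - 13 = (V + 0) - 13 = V - 13 = -13 + V)
O = 46
N(d) = 46 + d (N(d) = d + 46 = 46 + d)
N(23) - Z(-27) = (46 + 23) - (-13 - 27) = 69 - 1*(-40) = 69 + 40 = 109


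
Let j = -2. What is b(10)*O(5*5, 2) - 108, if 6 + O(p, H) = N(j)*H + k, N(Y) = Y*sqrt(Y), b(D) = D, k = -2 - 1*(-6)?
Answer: -128 - 40*I*sqrt(2) ≈ -128.0 - 56.569*I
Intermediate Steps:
k = 4 (k = -2 + 6 = 4)
N(Y) = Y**(3/2)
O(p, H) = -2 - 2*I*H*sqrt(2) (O(p, H) = -6 + ((-2)**(3/2)*H + 4) = -6 + ((-2*I*sqrt(2))*H + 4) = -6 + (-2*I*H*sqrt(2) + 4) = -6 + (4 - 2*I*H*sqrt(2)) = -2 - 2*I*H*sqrt(2))
b(10)*O(5*5, 2) - 108 = 10*(-2 - 2*I*2*sqrt(2)) - 108 = 10*(-2 - 4*I*sqrt(2)) - 108 = (-20 - 40*I*sqrt(2)) - 108 = -128 - 40*I*sqrt(2)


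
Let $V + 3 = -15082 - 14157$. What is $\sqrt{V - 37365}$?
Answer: $i \sqrt{66607} \approx 258.08 i$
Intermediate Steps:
$V = -29242$ ($V = -3 - 29239 = -29242$)
$\sqrt{V - 37365} = \sqrt{-29242 - 37365} = \sqrt{-66607} = i \sqrt{66607}$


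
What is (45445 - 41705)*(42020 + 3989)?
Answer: 172073660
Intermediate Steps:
(45445 - 41705)*(42020 + 3989) = 3740*46009 = 172073660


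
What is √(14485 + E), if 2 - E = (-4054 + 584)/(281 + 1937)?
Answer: √17819210162/1109 ≈ 120.37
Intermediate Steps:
E = 3953/1109 (E = 2 - (-4054 + 584)/(281 + 1937) = 2 - (-3470)/2218 = 2 - 1*(-1735/1109) = 2 + 1735/1109 = 3953/1109 ≈ 3.5645)
√(14485 + E) = √(14485 + 3953/1109) = √(16067818/1109) = √17819210162/1109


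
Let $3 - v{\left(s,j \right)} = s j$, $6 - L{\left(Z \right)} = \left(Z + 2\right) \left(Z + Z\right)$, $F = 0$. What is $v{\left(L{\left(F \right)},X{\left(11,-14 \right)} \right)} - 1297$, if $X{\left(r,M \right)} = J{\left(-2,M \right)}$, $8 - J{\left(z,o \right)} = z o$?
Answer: $-1174$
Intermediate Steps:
$J{\left(z,o \right)} = 8 - o z$ ($J{\left(z,o \right)} = 8 - z o = 8 - o z$)
$L{\left(Z \right)} = 6 - 2 Z \left(2 + Z\right)$ ($L{\left(Z \right)} = 6 - \left(Z + 2\right) \left(Z + Z\right) = 6 - \left(2 + Z\right) 2 Z = 6 - 2 Z \left(2 + Z\right)$)
$X{\left(r,M \right)} = 8 + 2 M$ ($X{\left(r,M \right)} = 8 - M \left(-2\right) = 8 + 2 M$)
$v{\left(s,j \right)} = 3 - j s$ ($v{\left(s,j \right)} = 3 - s j = 3 - j s$)
$v{\left(L{\left(F \right)},X{\left(11,-14 \right)} \right)} - 1297 = \left(3 - \left(8 + 2 \left(-14\right)\right) \left(6 - 0 - 2 \cdot 0^{2}\right)\right) - 1297 = \left(3 - \left(8 - 28\right) \left(6 + 0 - 0\right)\right) - 1297 = \left(3 - - 20 \left(6 + 0 + 0\right)\right) - 1297 = \left(3 - \left(-20\right) 6\right) - 1297 = \left(3 + 120\right) - 1297 = 123 - 1297 = -1174$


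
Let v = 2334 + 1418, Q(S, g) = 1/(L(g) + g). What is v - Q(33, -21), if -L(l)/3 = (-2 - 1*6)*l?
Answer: 1969801/525 ≈ 3752.0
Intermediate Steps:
L(l) = 24*l (L(l) = -3*(-2 - 1*6)*l = -3*(-2 - 6)*l = -(-24)*l = 24*l)
Q(S, g) = 1/(25*g) (Q(S, g) = 1/(24*g + g) = 1/(25*g))
v = 3752
v - Q(33, -21) = 3752 - 1/(25*(-21)) = 3752 - (-1)/(25*21) = 3752 - 1*(-1/525) = 3752 + 1/525 = 1969801/525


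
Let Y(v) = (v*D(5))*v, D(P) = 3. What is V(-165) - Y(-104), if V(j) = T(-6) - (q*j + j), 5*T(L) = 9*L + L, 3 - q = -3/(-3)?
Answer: -31965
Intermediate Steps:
q = 2 (q = 3 - (-3)/(-3) = 3 - (-3)*(-1)/3 = 3 - 1*1 = 3 - 1 = 2)
Y(v) = 3*v² (Y(v) = (v*3)*v = (3*v)*v = 3*v²)
T(L) = 2*L (T(L) = (9*L + L)/5 = (10*L)/5 = 2*L)
V(j) = -12 - 3*j (V(j) = 2*(-6) - (2*j + j) = -12 - 3*j)
V(-165) - Y(-104) = (-12 - 3*(-165)) - 3*(-104)² = (-12 + 495) - 3*10816 = 483 - 1*32448 = 483 - 32448 = -31965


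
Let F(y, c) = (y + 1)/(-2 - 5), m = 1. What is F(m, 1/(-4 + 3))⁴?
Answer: 16/2401 ≈ 0.0066639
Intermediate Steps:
F(y, c) = -⅐ - y/7 (F(y, c) = (1 + y)/(-7) = (1 + y)*(-⅐) = -⅐ - y/7)
F(m, 1/(-4 + 3))⁴ = (-⅐ - ⅐*1)⁴ = (-⅐ - ⅐)⁴ = (-2/7)⁴ = 16/2401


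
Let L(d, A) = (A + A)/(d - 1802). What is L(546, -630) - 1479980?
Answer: -464713405/314 ≈ -1.4800e+6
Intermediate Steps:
L(d, A) = 2*A/(-1802 + d) (L(d, A) = (2*A)/(-1802 + d) = 2*A/(-1802 + d))
L(546, -630) - 1479980 = 2*(-630)/(-1802 + 546) - 1479980 = 2*(-630)/(-1256) - 1479980 = 2*(-630)*(-1/1256) - 1479980 = 315/314 - 1479980 = -464713405/314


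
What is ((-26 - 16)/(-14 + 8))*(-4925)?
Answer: -34475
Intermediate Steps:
((-26 - 16)/(-14 + 8))*(-4925) = -42/(-6)*(-4925) = -42*(-⅙)*(-4925) = 7*(-4925) = -34475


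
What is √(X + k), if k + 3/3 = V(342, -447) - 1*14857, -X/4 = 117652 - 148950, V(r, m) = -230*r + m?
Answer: √31227 ≈ 176.71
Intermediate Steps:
V(r, m) = m - 230*r
X = 125192 (X = -4*(117652 - 148950) = -4*(-31298) = 125192)
k = -93965 (k = -1 + ((-447 - 230*342) - 1*14857) = -1 + ((-447 - 78660) - 14857) = -1 + (-79107 - 14857) = -1 - 93964 = -93965)
√(X + k) = √(125192 - 93965) = √31227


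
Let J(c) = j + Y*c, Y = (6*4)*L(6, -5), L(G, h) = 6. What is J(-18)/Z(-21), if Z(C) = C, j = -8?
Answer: 2600/21 ≈ 123.81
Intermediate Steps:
Y = 144 (Y = (6*4)*6 = 24*6 = 144)
J(c) = -8 + 144*c
J(-18)/Z(-21) = (-8 + 144*(-18))/(-21) = (-8 - 2592)*(-1/21) = -2600*(-1/21) = 2600/21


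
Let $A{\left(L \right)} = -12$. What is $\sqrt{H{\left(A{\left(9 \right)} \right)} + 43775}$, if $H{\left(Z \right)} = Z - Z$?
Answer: $5 \sqrt{1751} \approx 209.22$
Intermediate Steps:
$H{\left(Z \right)} = 0$
$\sqrt{H{\left(A{\left(9 \right)} \right)} + 43775} = \sqrt{0 + 43775} = \sqrt{43775} = 5 \sqrt{1751}$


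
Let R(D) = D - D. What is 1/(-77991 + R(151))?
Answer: -1/77991 ≈ -1.2822e-5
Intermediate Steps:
R(D) = 0
1/(-77991 + R(151)) = 1/(-77991 + 0) = 1/(-77991) = -1/77991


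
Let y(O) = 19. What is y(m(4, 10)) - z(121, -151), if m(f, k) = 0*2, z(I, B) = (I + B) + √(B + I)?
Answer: 49 - I*√30 ≈ 49.0 - 5.4772*I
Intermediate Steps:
z(I, B) = B + I + √(B + I) (z(I, B) = (B + I) + √(B + I) = B + I + √(B + I))
m(f, k) = 0
y(m(4, 10)) - z(121, -151) = 19 - (-151 + 121 + √(-151 + 121)) = 19 - (-151 + 121 + √(-30)) = 19 - (-151 + 121 + I*√30) = 19 - (-30 + I*√30) = 19 + (30 - I*√30) = 49 - I*√30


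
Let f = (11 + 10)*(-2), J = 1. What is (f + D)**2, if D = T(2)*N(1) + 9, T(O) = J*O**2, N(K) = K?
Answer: 841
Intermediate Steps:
T(O) = O**2 (T(O) = 1*O**2 = O**2)
f = -42 (f = 21*(-2) = -42)
D = 13 (D = 2**2*1 + 9 = 4*1 + 9 = 4 + 9 = 13)
(f + D)**2 = (-42 + 13)**2 = (-29)**2 = 841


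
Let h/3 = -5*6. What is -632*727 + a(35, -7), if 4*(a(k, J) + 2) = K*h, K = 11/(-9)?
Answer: -918877/2 ≈ -4.5944e+5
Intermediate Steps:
K = -11/9 (K = 11*(-⅑) = -11/9 ≈ -1.2222)
h = -90 (h = 3*(-5*6) = 3*(-30) = -90)
a(k, J) = 51/2 (a(k, J) = -2 + (-11/9*(-90))/4 = -2 + (¼)*110 = -2 + 55/2 = 51/2)
-632*727 + a(35, -7) = -632*727 + 51/2 = -459464 + 51/2 = -918877/2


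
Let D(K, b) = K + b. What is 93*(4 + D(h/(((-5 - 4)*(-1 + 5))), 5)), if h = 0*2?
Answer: 837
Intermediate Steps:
h = 0
93*(4 + D(h/(((-5 - 4)*(-1 + 5))), 5)) = 93*(4 + (0/(((-5 - 4)*(-1 + 5))) + 5)) = 93*(4 + (0/((-9*4)) + 5)) = 93*(4 + (0/(-36) + 5)) = 93*(4 + (0*(-1/36) + 5)) = 93*(4 + (0 + 5)) = 93*(4 + 5) = 93*9 = 837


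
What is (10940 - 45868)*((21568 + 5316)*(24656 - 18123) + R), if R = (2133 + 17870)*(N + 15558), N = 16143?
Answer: -28282887749200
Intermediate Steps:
R = 634115103 (R = (2133 + 17870)*(16143 + 15558) = 20003*31701 = 634115103)
(10940 - 45868)*((21568 + 5316)*(24656 - 18123) + R) = (10940 - 45868)*((21568 + 5316)*(24656 - 18123) + 634115103) = -34928*(26884*6533 + 634115103) = -34928*(175633172 + 634115103) = -34928*809748275 = -28282887749200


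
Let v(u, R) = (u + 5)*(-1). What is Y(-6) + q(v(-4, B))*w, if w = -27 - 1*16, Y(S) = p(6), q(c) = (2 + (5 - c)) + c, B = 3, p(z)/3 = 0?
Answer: -301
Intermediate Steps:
p(z) = 0 (p(z) = 3*0 = 0)
v(u, R) = -5 - u (v(u, R) = (5 + u)*(-1) = -5 - u)
q(c) = 7 (q(c) = (7 - c) + c = 7)
Y(S) = 0
w = -43 (w = -27 - 16 = -43)
Y(-6) + q(v(-4, B))*w = 0 + 7*(-43) = 0 - 301 = -301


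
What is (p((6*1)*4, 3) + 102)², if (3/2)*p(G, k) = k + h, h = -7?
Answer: 88804/9 ≈ 9867.1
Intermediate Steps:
p(G, k) = -14/3 + 2*k/3 (p(G, k) = 2*(k - 7)/3 = 2*(-7 + k)/3 = -14/3 + 2*k/3)
(p((6*1)*4, 3) + 102)² = ((-14/3 + (⅔)*3) + 102)² = ((-14/3 + 2) + 102)² = (-8/3 + 102)² = (298/3)² = 88804/9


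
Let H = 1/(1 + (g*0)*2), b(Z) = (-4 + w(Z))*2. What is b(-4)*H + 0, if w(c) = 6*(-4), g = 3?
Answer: -56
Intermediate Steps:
w(c) = -24
b(Z) = -56 (b(Z) = (-4 - 24)*2 = -28*2 = -56)
H = 1 (H = 1/(1 + (3*0)*2) = 1/(1 + 0*2) = 1/(1 + 0) = 1/1 = 1)
b(-4)*H + 0 = -56*1 + 0 = -56 + 0 = -56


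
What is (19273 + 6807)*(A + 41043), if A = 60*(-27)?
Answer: 1028151840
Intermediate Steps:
A = -1620
(19273 + 6807)*(A + 41043) = (19273 + 6807)*(-1620 + 41043) = 26080*39423 = 1028151840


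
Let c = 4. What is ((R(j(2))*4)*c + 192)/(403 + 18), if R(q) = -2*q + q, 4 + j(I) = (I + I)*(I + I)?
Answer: 0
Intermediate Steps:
j(I) = -4 + 4*I² (j(I) = -4 + (I + I)*(I + I) = -4 + (2*I)*(2*I) = -4 + 4*I²)
R(q) = -q
((R(j(2))*4)*c + 192)/(403 + 18) = ((-(-4 + 4*2²)*4)*4 + 192)/(403 + 18) = ((-(-4 + 4*4)*4)*4 + 192)/421 = ((-(-4 + 16)*4)*4 + 192)*(1/421) = ((-1*12*4)*4 + 192)*(1/421) = (-12*4*4 + 192)*(1/421) = (-48*4 + 192)*(1/421) = (-192 + 192)*(1/421) = 0*(1/421) = 0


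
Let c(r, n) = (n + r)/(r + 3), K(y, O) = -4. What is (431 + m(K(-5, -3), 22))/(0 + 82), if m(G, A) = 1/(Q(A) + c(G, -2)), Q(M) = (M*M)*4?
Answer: 837003/159244 ≈ 5.2561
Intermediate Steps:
c(r, n) = (n + r)/(3 + r)
Q(M) = 4*M**2 (Q(M) = M**2*4 = 4*M**2)
m(G, A) = 1/(4*A**2 + (-2 + G)/(3 + G))
(431 + m(K(-5, -3), 22))/(0 + 82) = (431 + (3 - 4)/(-2 - 4 + 4*22**2*(3 - 4)))/(0 + 82) = (431 - 1/(-2 - 4 + 4*484*(-1)))/82 = (431 - 1/(-2 - 4 - 1936))*(1/82) = (431 - 1/(-1942))*(1/82) = (431 - 1/1942*(-1))*(1/82) = (431 + 1/1942)*(1/82) = (837003/1942)*(1/82) = 837003/159244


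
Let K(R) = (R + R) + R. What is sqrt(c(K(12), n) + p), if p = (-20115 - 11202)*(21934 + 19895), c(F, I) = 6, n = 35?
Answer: I*sqrt(1309958787) ≈ 36193.0*I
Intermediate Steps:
K(R) = 3*R (K(R) = 2*R + R = 3*R)
p = -1309958793 (p = -31317*41829 = -1309958793)
sqrt(c(K(12), n) + p) = sqrt(6 - 1309958793) = sqrt(-1309958787) = I*sqrt(1309958787)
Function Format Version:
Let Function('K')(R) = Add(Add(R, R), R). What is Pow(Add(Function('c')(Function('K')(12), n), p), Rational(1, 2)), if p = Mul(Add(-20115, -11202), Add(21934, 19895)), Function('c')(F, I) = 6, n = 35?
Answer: Mul(I, Pow(1309958787, Rational(1, 2))) ≈ Mul(36193., I)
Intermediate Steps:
Function('K')(R) = Mul(3, R) (Function('K')(R) = Add(Mul(2, R), R) = Mul(3, R))
p = -1309958793 (p = Mul(-31317, 41829) = -1309958793)
Pow(Add(Function('c')(Function('K')(12), n), p), Rational(1, 2)) = Pow(Add(6, -1309958793), Rational(1, 2)) = Pow(-1309958787, Rational(1, 2)) = Mul(I, Pow(1309958787, Rational(1, 2)))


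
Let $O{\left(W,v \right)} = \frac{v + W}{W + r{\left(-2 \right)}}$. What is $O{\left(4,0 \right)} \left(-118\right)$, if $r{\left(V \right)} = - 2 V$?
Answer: $-59$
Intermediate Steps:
$O{\left(W,v \right)} = \frac{W + v}{4 + W}$ ($O{\left(W,v \right)} = \frac{v + W}{W - -4} = \frac{W + v}{W + 4} = \frac{W + v}{4 + W}$)
$O{\left(4,0 \right)} \left(-118\right) = \frac{4 + 0}{4 + 4} \left(-118\right) = \frac{1}{8} \cdot 4 \left(-118\right) = \frac{1}{2} \left(-118\right) = -59$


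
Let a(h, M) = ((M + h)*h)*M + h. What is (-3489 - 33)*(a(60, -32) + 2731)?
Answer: 179512818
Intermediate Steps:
a(h, M) = h + M*h*(M + h) (a(h, M) = (h*(M + h))*M + h = M*h*(M + h) + h = h + M*h*(M + h))
(-3489 - 33)*(a(60, -32) + 2731) = (-3489 - 33)*(60*(1 + (-32)² - 32*60) + 2731) = -3522*(60*(1 + 1024 - 1920) + 2731) = -3522*(60*(-895) + 2731) = -3522*(-53700 + 2731) = -3522*(-50969) = 179512818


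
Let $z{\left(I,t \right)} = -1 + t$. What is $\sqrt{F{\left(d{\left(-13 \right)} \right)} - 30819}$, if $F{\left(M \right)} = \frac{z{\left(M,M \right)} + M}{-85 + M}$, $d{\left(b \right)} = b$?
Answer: $\frac{i \sqrt{6040470}}{14} \approx 175.55 i$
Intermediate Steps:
$F{\left(M \right)} = \frac{-1 + 2 M}{-85 + M}$ ($F{\left(M \right)} = \frac{\left(-1 + M\right) + M}{-85 + M} = \frac{-1 + 2 M}{-85 + M}$)
$\sqrt{F{\left(d{\left(-13 \right)} \right)} - 30819} = \sqrt{\frac{-1 + 2 \left(-13\right)}{-85 - 13} - 30819} = \sqrt{\frac{-1 - 26}{-98} - 30819} = \sqrt{\left(- \frac{1}{98}\right) \left(-27\right) - 30819} = \sqrt{\frac{27}{98} - 30819} = \sqrt{- \frac{3020235}{98}} = \frac{i \sqrt{6040470}}{14}$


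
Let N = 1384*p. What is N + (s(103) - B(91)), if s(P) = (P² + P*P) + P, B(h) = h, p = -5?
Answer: 14310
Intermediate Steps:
N = -6920 (N = 1384*(-5) = -6920)
s(P) = P + 2*P² (s(P) = (P² + P²) + P = 2*P² + P = P + 2*P²)
N + (s(103) - B(91)) = -6920 + (103*(1 + 2*103) - 1*91) = -6920 + (103*(1 + 206) - 91) = -6920 + (103*207 - 91) = -6920 + (21321 - 91) = -6920 + 21230 = 14310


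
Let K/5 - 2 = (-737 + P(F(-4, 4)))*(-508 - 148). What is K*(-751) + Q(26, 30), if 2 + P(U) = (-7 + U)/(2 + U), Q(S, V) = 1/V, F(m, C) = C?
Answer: -54648092099/30 ≈ -1.8216e+9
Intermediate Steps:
P(U) = -2 + (-7 + U)/(2 + U)
K = 2425570 (K = 10 + 5*((-737 + (-11 - 1*4)/(2 + 4))*(-508 - 148)) = 10 + 5*((-737 + (-11 - 4)/6)*(-656)) = 10 + 5*((-737 + (⅙)*(-15))*(-656)) = 10 + 5*((-737 - 5/2)*(-656)) = 10 + 5*(-1479/2*(-656)) = 10 + 5*485112 = 10 + 2425560 = 2425570)
K*(-751) + Q(26, 30) = 2425570*(-751) + 1/30 = -1821603070 + 1/30 = -54648092099/30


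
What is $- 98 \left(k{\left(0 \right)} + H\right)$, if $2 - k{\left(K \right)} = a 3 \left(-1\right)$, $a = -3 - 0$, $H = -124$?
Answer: $12838$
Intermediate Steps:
$a = -3$ ($a = -3 + 0 = -3$)
$k{\left(K \right)} = -7$ ($k{\left(K \right)} = 2 - \left(-3\right) 3 \left(-1\right) = 2 - \left(-9\right) \left(-1\right) = 2 - 9 = -7$)
$- 98 \left(k{\left(0 \right)} + H\right) = - 98 \left(-7 - 124\right) = \left(-98\right) \left(-131\right) = 12838$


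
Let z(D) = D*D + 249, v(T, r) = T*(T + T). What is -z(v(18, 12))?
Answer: -420153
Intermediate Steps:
v(T, r) = 2*T**2 (v(T, r) = T*(2*T) = 2*T**2)
z(D) = 249 + D**2 (z(D) = D**2 + 249 = 249 + D**2)
-z(v(18, 12)) = -(249 + (2*18**2)**2) = -(249 + (2*324)**2) = -(249 + 648**2) = -(249 + 419904) = -1*420153 = -420153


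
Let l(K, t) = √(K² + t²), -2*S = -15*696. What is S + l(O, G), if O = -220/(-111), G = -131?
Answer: 5220 + √211489081/111 ≈ 5351.0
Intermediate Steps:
O = 220/111 (O = -220*(-1/111) = 220/111 ≈ 1.9820)
S = 5220 (S = -(-15)*696/2 = -½*(-10440) = 5220)
S + l(O, G) = 5220 + √((220/111)² + (-131)²) = 5220 + √(48400/12321 + 17161) = 5220 + √(211489081/12321) = 5220 + √211489081/111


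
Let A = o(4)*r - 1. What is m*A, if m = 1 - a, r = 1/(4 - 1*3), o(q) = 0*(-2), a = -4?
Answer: -5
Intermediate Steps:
o(q) = 0
r = 1 (r = 1/(4 - 3) = 1/1 = 1)
m = 5 (m = 1 - 1*(-4) = 1 + 4 = 5)
A = -1 (A = 0*1 - 1 = 0 - 1 = -1)
m*A = 5*(-1) = -5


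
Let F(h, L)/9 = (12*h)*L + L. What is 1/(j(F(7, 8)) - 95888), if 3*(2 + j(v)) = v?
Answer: -1/93850 ≈ -1.0655e-5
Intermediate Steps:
F(h, L) = 9*L + 108*L*h (F(h, L) = 9*((12*h)*L + L) = 9*(12*L*h + L) = 9*(L + 12*L*h) = 9*L + 108*L*h)
j(v) = -2 + v/3
1/(j(F(7, 8)) - 95888) = 1/((-2 + (9*8*(1 + 12*7))/3) - 95888) = 1/((-2 + (9*8*(1 + 84))/3) - 95888) = 1/((-2 + (9*8*85)/3) - 95888) = 1/((-2 + (⅓)*6120) - 95888) = 1/((-2 + 2040) - 95888) = 1/(2038 - 95888) = 1/(-93850) = -1/93850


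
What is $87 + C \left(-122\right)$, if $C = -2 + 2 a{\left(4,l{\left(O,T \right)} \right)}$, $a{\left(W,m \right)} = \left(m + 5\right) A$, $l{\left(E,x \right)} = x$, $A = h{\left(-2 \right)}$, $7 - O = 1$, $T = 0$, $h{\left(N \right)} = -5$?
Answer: $6431$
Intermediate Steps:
$O = 6$ ($O = 7 - 1 = 6$)
$A = -5$
$a{\left(W,m \right)} = -25 - 5 m$ ($a{\left(W,m \right)} = \left(m + 5\right) \left(-5\right) = \left(5 + m\right) \left(-5\right) = -25 - 5 m$)
$C = -52$ ($C = -2 + 2 \left(-25 - 0\right) = -2 + 2 \left(-25 + 0\right) = -2 + 2 \left(-25\right) = -2 - 50 = -52$)
$87 + C \left(-122\right) = 87 - -6344 = 87 + 6344 = 6431$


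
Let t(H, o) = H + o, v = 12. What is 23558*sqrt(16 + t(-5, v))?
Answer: 23558*sqrt(23) ≈ 1.1298e+5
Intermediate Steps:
23558*sqrt(16 + t(-5, v)) = 23558*sqrt(16 + (-5 + 12)) = 23558*sqrt(16 + 7) = 23558*sqrt(23)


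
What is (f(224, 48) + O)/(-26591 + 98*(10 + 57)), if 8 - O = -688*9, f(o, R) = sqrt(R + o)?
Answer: -248/801 - 4*sqrt(17)/20025 ≈ -0.31044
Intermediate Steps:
O = 6200 (O = 8 - (-688)*9 = 8 - 1*(-6192) = 8 + 6192 = 6200)
(f(224, 48) + O)/(-26591 + 98*(10 + 57)) = (sqrt(48 + 224) + 6200)/(-26591 + 98*(10 + 57)) = (sqrt(272) + 6200)/(-26591 + 98*67) = (4*sqrt(17) + 6200)/(-26591 + 6566) = (6200 + 4*sqrt(17))/(-20025) = (6200 + 4*sqrt(17))*(-1/20025) = -248/801 - 4*sqrt(17)/20025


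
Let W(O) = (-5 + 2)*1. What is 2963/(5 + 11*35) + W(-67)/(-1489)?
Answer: 4413077/580710 ≈ 7.5994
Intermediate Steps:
W(O) = -3 (W(O) = -3*1 = -3)
2963/(5 + 11*35) + W(-67)/(-1489) = 2963/(5 + 11*35) - 3/(-1489) = 2963/(5 + 385) - 3*(-1/1489) = 2963/390 + 3/1489 = 4413077/580710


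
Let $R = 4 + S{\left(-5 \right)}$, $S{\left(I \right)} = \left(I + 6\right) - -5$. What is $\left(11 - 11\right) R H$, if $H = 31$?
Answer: $0$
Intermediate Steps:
$S{\left(I \right)} = 11 + I$ ($S{\left(I \right)} = \left(6 + I\right) + 5 = 11 + I$)
$R = 10$ ($R = 4 + \left(11 - 5\right) = 4 + 6 = 10$)
$\left(11 - 11\right) R H = \left(11 - 11\right) 10 \cdot 31 = 0 \cdot 10 \cdot 31 = 0 \cdot 31 = 0$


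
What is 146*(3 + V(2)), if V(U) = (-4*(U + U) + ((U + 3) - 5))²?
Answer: 37814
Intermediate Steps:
V(U) = (-2 - 7*U)² (V(U) = (-8*U + ((3 + U) - 5))² = (-8*U + (-2 + U))² = (-2 - 7*U)²)
146*(3 + V(2)) = 146*(3 + (2 + 7*2)²) = 146*(3 + (2 + 14)²) = 146*(3 + 16²) = 146*(3 + 256) = 146*259 = 37814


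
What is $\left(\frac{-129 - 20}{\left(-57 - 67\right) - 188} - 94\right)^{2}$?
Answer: $\frac{851414041}{97344} \approx 8746.4$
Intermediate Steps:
$\left(\frac{-129 - 20}{\left(-57 - 67\right) - 188} - 94\right)^{2} = \left(- \frac{149}{\left(-57 - 67\right) - 188} - 94\right)^{2} = \left(- \frac{149}{-124 - 188} - 94\right)^{2} = \left(- \frac{149}{-312} - 94\right)^{2} = \left(\left(-149\right) \left(- \frac{1}{312}\right) - 94\right)^{2} = \left(\frac{149}{312} - 94\right)^{2} = \left(- \frac{29179}{312}\right)^{2} = \frac{851414041}{97344}$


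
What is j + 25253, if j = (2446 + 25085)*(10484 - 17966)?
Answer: -205961689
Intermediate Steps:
j = -205986942 (j = 27531*(-7482) = -205986942)
j + 25253 = -205986942 + 25253 = -205961689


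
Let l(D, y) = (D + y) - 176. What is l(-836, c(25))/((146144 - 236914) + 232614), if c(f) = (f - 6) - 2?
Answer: -995/141844 ≈ -0.0070148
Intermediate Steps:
c(f) = -8 + f (c(f) = (-6 + f) - 2 = -8 + f)
l(D, y) = -176 + D + y
l(-836, c(25))/((146144 - 236914) + 232614) = (-176 - 836 + (-8 + 25))/((146144 - 236914) + 232614) = (-176 - 836 + 17)/(-90770 + 232614) = -995/141844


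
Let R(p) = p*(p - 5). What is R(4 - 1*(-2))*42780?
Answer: 256680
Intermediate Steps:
R(p) = p*(-5 + p)
R(4 - 1*(-2))*42780 = ((4 - 1*(-2))*(-5 + (4 - 1*(-2))))*42780 = ((4 + 2)*(-5 + (4 + 2)))*42780 = (6*(-5 + 6))*42780 = (6*1)*42780 = 6*42780 = 256680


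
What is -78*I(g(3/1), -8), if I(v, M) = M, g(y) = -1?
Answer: 624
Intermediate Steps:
-78*I(g(3/1), -8) = -78*(-8) = 624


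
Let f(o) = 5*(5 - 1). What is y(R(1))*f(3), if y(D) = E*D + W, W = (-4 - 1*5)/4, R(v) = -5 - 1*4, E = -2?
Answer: 315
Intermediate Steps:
f(o) = 20 (f(o) = 5*4 = 20)
R(v) = -9 (R(v) = -5 - 4 = -9)
W = -9/4 (W = (-4 - 5)*(¼) = -9*¼ = -9/4 ≈ -2.2500)
y(D) = -9/4 - 2*D (y(D) = -2*D - 9/4 = -9/4 - 2*D)
y(R(1))*f(3) = (-9/4 - 2*(-9))*20 = (-9/4 + 18)*20 = (63/4)*20 = 315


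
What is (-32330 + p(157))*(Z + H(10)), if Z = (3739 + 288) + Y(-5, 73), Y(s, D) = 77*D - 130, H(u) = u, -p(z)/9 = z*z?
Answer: -2421741288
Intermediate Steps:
p(z) = -9*z² (p(z) = -9*z*z = -9*z²)
Y(s, D) = -130 + 77*D
Z = 9518 (Z = (3739 + 288) + (-130 + 77*73) = 4027 + (-130 + 5621) = 4027 + 5491 = 9518)
(-32330 + p(157))*(Z + H(10)) = (-32330 - 9*157²)*(9518 + 10) = (-32330 - 9*24649)*9528 = (-32330 - 221841)*9528 = -254171*9528 = -2421741288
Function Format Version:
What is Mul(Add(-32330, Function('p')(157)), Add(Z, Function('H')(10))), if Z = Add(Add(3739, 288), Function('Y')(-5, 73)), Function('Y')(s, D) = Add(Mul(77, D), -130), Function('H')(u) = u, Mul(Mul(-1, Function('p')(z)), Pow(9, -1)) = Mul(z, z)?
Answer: -2421741288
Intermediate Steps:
Function('p')(z) = Mul(-9, Pow(z, 2)) (Function('p')(z) = Mul(-9, Mul(z, z)) = Mul(-9, Pow(z, 2)))
Function('Y')(s, D) = Add(-130, Mul(77, D))
Z = 9518 (Z = Add(Add(3739, 288), Add(-130, Mul(77, 73))) = Add(4027, Add(-130, 5621)) = Add(4027, 5491) = 9518)
Mul(Add(-32330, Function('p')(157)), Add(Z, Function('H')(10))) = Mul(Add(-32330, Mul(-9, Pow(157, 2))), Add(9518, 10)) = Mul(Add(-32330, Mul(-9, 24649)), 9528) = Mul(Add(-32330, -221841), 9528) = Mul(-254171, 9528) = -2421741288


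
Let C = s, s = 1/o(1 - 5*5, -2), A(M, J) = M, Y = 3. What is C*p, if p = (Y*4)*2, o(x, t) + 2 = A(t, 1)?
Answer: -6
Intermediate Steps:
o(x, t) = -2 + t
p = 24 (p = (3*4)*2 = 12*2 = 24)
s = -¼ (s = 1/(-2 - 2) = 1/(-4) = -¼ ≈ -0.25000)
C = -¼ ≈ -0.25000
C*p = -¼*24 = -6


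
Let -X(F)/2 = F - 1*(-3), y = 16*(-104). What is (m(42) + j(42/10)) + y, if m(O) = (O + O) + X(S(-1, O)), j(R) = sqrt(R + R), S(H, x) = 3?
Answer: -1592 + sqrt(210)/5 ≈ -1589.1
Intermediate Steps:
j(R) = sqrt(2)*sqrt(R) (j(R) = sqrt(2*R) = sqrt(2)*sqrt(R))
y = -1664
X(F) = -6 - 2*F (X(F) = -2*(F - 1*(-3)) = -2*(F + 3) = -2*(3 + F) = -6 - 2*F)
m(O) = -12 + 2*O (m(O) = (O + O) + (-6 - 2*3) = 2*O + (-6 - 6) = 2*O - 12 = -12 + 2*O)
(m(42) + j(42/10)) + y = ((-12 + 2*42) + sqrt(2)*sqrt(42/10)) - 1664 = ((-12 + 84) + sqrt(2)*sqrt(42*(1/10))) - 1664 = (72 + sqrt(2)*sqrt(21/5)) - 1664 = (72 + sqrt(2)*(sqrt(105)/5)) - 1664 = (72 + sqrt(210)/5) - 1664 = -1592 + sqrt(210)/5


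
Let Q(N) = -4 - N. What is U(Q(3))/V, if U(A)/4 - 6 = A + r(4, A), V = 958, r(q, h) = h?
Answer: -16/479 ≈ -0.033403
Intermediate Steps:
U(A) = 24 + 8*A (U(A) = 24 + 4*(A + A) = 24 + 4*(2*A) = 24 + 8*A)
U(Q(3))/V = (24 + 8*(-4 - 1*3))/958 = (24 + 8*(-4 - 3))*(1/958) = (24 + 8*(-7))*(1/958) = (24 - 56)*(1/958) = -32*1/958 = -16/479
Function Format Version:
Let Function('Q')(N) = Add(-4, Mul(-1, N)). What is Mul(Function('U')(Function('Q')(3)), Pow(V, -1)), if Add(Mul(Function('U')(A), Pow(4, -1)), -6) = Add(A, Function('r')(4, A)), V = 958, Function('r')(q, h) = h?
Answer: Rational(-16, 479) ≈ -0.033403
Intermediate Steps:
Function('U')(A) = Add(24, Mul(8, A)) (Function('U')(A) = Add(24, Mul(4, Add(A, A))) = Add(24, Mul(4, Mul(2, A))) = Add(24, Mul(8, A)))
Mul(Function('U')(Function('Q')(3)), Pow(V, -1)) = Mul(Add(24, Mul(8, Add(-4, Mul(-1, 3)))), Pow(958, -1)) = Mul(Add(24, Mul(8, Add(-4, -3))), Rational(1, 958)) = Mul(Add(24, Mul(8, -7)), Rational(1, 958)) = Mul(Add(24, -56), Rational(1, 958)) = Mul(-32, Rational(1, 958)) = Rational(-16, 479)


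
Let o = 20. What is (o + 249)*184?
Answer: 49496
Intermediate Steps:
(o + 249)*184 = (20 + 249)*184 = 269*184 = 49496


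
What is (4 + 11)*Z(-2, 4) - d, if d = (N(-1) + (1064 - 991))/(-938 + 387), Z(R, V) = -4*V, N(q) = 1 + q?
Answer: -132167/551 ≈ -239.87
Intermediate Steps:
d = -73/551 (d = ((1 - 1) + (1064 - 991))/(-938 + 387) = (0 + 73)/(-551) = 73*(-1/551) = -73/551 ≈ -0.13249)
(4 + 11)*Z(-2, 4) - d = (4 + 11)*(-4*4) - 1*(-73/551) = 15*(-16) + 73/551 = -240 + 73/551 = -132167/551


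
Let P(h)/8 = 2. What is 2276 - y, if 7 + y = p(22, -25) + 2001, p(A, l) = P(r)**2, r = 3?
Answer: 26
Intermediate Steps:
P(h) = 16 (P(h) = 8*2 = 16)
p(A, l) = 256 (p(A, l) = 16**2 = 256)
y = 2250 (y = -7 + (256 + 2001) = -7 + 2257 = 2250)
2276 - y = 2276 - 1*2250 = 2276 - 2250 = 26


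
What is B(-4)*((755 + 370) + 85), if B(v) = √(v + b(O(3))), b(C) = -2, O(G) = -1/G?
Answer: 1210*I*√6 ≈ 2963.9*I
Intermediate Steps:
B(v) = √(-2 + v) (B(v) = √(v - 2) = √(-2 + v))
B(-4)*((755 + 370) + 85) = √(-2 - 4)*((755 + 370) + 85) = √(-6)*(1125 + 85) = (I*√6)*1210 = 1210*I*√6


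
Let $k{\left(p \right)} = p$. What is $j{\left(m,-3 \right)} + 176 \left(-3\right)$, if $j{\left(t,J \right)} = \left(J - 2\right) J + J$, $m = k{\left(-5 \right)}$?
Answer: $-516$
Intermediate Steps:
$m = -5$
$j{\left(t,J \right)} = J + J \left(-2 + J\right)$ ($j{\left(t,J \right)} = \left(-2 + J\right) J + J = J \left(-2 + J\right) + J = J + J \left(-2 + J\right)$)
$j{\left(m,-3 \right)} + 176 \left(-3\right) = - 3 \left(-1 - 3\right) + 176 \left(-3\right) = \left(-3\right) \left(-4\right) - 528 = 12 - 528 = -516$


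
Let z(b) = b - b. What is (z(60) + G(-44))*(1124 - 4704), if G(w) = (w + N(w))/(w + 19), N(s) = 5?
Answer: -27924/5 ≈ -5584.8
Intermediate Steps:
z(b) = 0
G(w) = (5 + w)/(19 + w) (G(w) = (w + 5)/(w + 19) = (5 + w)/(19 + w))
(z(60) + G(-44))*(1124 - 4704) = (0 + (5 - 44)/(19 - 44))*(1124 - 4704) = (0 - 39/(-25))*(-3580) = (0 - 1/25*(-39))*(-3580) = (0 + 39/25)*(-3580) = (39/25)*(-3580) = -27924/5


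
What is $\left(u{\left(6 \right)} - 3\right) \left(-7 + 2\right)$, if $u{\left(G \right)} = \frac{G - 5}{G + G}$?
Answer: $\frac{175}{12} \approx 14.583$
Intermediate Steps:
$u{\left(G \right)} = \frac{-5 + G}{2 G}$
$\left(u{\left(6 \right)} - 3\right) \left(-7 + 2\right) = \left(\frac{-5 + 6}{2 \cdot 6} - 3\right) \left(-7 + 2\right) = \left(\frac{1}{2} \cdot \frac{1}{6} \cdot 1 - 3\right) \left(-5\right) = \left(\frac{1}{12} - 3\right) \left(-5\right) = \left(- \frac{35}{12}\right) \left(-5\right) = \frac{175}{12}$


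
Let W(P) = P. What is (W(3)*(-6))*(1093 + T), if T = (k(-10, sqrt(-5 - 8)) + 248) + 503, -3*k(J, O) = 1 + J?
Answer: -33246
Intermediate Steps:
k(J, O) = -1/3 - J/3 (k(J, O) = -(1 + J)/3 = -1/3 - J/3)
T = 754 (T = ((-1/3 - 1/3*(-10)) + 248) + 503 = ((-1/3 + 10/3) + 248) + 503 = (3 + 248) + 503 = 251 + 503 = 754)
(W(3)*(-6))*(1093 + T) = (3*(-6))*(1093 + 754) = -18*1847 = -33246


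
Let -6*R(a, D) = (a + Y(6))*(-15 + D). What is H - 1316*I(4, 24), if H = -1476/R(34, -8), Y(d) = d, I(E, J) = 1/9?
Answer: -161303/1035 ≈ -155.85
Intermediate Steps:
I(E, J) = ⅑
R(a, D) = -(-15 + D)*(6 + a)/6 (R(a, D) = -(a + 6)*(-15 + D)/6 = -(6 + a)*(-15 + D)/6 = -(-15 + D)*(6 + a)/6)
H = -1107/115 (H = -1476/(15 - 1*(-8) + (5/2)*34 - ⅙*(-8)*34) = -1476/(15 + 8 + 85 + 136/3) = -1476/460/3 = -1476*3/460 = -1107/115 ≈ -9.6261)
H - 1316*I(4, 24) = -1107/115 - 1316*⅑ = -1107/115 - 1316/9 = -161303/1035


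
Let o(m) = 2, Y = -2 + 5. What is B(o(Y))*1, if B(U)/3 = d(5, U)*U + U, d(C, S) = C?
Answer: 36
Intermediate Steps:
Y = 3
B(U) = 18*U (B(U) = 3*(5*U + U) = 3*(6*U) = 18*U)
B(o(Y))*1 = (18*2)*1 = 36*1 = 36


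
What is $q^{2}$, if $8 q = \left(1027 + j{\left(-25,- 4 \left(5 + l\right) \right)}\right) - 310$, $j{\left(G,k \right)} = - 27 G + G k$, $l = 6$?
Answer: $\frac{388129}{4} \approx 97032.0$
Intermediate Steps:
$q = \frac{623}{2}$ ($q = \frac{\left(1027 - 25 \left(-27 - 4 \left(5 + 6\right)\right)\right) - 310}{8} = \frac{\left(1027 - 25 \left(-27 - 44\right)\right) - 310}{8} = \frac{\left(1027 - -1775\right) - 310}{8} = \frac{\left(1027 + 1775\right) - 310}{8} = \frac{2802 - 310}{8} = \frac{1}{8} \cdot 2492 = \frac{623}{2} \approx 311.5$)
$q^{2} = \left(\frac{623}{2}\right)^{2} = \frac{388129}{4}$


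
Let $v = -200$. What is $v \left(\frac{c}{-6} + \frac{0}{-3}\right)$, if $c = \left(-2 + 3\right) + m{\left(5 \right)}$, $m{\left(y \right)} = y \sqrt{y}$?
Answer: $\frac{100}{3} + \frac{500 \sqrt{5}}{3} \approx 406.01$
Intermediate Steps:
$m{\left(y \right)} = y^{\frac{3}{2}}$
$c = 1 + 5 \sqrt{5}$ ($c = \left(-2 + 3\right) + 5^{\frac{3}{2}} = 1 + 5 \sqrt{5} \approx 12.18$)
$v \left(\frac{c}{-6} + \frac{0}{-3}\right) = - 200 \left(\frac{1 + 5 \sqrt{5}}{-6} + \frac{0}{-3}\right) = - 200 \left(\left(1 + 5 \sqrt{5}\right) \left(- \frac{1}{6}\right) + 0 \left(- \frac{1}{3}\right)\right) = - 200 \left(\left(- \frac{1}{6} - \frac{5 \sqrt{5}}{6}\right) + 0\right) = - 200 \left(- \frac{1}{6} - \frac{5 \sqrt{5}}{6}\right) = \frac{100}{3} + \frac{500 \sqrt{5}}{3}$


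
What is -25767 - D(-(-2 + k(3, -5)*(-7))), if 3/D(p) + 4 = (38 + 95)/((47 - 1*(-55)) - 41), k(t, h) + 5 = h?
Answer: -953318/37 ≈ -25765.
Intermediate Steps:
k(t, h) = -5 + h
D(p) = -61/37 (D(p) = 3/(-4 + (38 + 95)/((47 - 1*(-55)) - 41)) = 3/(-4 + 133/((47 + 55) - 41)) = 3/(-4 + 133/(102 - 41)) = 3/(-4 + 133/61) = 3/(-111/61) = 3*(-61/111) = -61/37)
-25767 - D(-(-2 + k(3, -5)*(-7))) = -25767 - 1*(-61/37) = -25767 + 61/37 = -953318/37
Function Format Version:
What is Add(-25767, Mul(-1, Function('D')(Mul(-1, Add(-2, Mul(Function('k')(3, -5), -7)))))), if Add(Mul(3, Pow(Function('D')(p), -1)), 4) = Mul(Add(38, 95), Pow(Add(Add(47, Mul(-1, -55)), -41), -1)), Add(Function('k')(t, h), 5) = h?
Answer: Rational(-953318, 37) ≈ -25765.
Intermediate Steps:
Function('k')(t, h) = Add(-5, h)
Function('D')(p) = Rational(-61, 37) (Function('D')(p) = Mul(3, Pow(Add(-4, Mul(Add(38, 95), Pow(Add(Add(47, Mul(-1, -55)), -41), -1))), -1)) = Mul(3, Pow(Add(-4, Mul(133, Pow(Add(Add(47, 55), -41), -1))), -1)) = Mul(3, Pow(Add(-4, Mul(133, Pow(Add(102, -41), -1))), -1)) = Mul(3, Pow(Add(-4, Mul(133, Pow(61, -1))), -1)) = Mul(3, Pow(Add(-4, Mul(133, Rational(1, 61))), -1)) = Mul(3, Pow(Add(-4, Rational(133, 61)), -1)) = Mul(3, Pow(Rational(-111, 61), -1)) = Mul(3, Rational(-61, 111)) = Rational(-61, 37))
Add(-25767, Mul(-1, Function('D')(Mul(-1, Add(-2, Mul(Function('k')(3, -5), -7)))))) = Add(-25767, Mul(-1, Rational(-61, 37))) = Add(-25767, Rational(61, 37)) = Rational(-953318, 37)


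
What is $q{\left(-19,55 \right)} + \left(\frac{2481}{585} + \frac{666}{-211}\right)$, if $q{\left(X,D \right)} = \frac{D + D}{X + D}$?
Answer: $\frac{1022087}{246870} \approx 4.1402$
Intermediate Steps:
$q{\left(X,D \right)} = \frac{2 D}{D + X}$
$q{\left(-19,55 \right)} + \left(\frac{2481}{585} + \frac{666}{-211}\right) = 2 \cdot 55 \frac{1}{55 - 19} + \left(\frac{2481}{585} + \frac{666}{-211}\right) = 2 \cdot 55 \cdot \frac{1}{36} + \left(2481 \cdot \frac{1}{585} + 666 \left(- \frac{1}{211}\right)\right) = 2 \cdot 55 \cdot \frac{1}{36} + \left(\frac{827}{195} - \frac{666}{211}\right) = \frac{55}{18} + \frac{44627}{41145} = \frac{1022087}{246870}$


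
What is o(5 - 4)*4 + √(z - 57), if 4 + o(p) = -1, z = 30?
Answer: -20 + 3*I*√3 ≈ -20.0 + 5.1962*I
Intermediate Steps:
o(p) = -5 (o(p) = -4 - 1 = -5)
o(5 - 4)*4 + √(z - 57) = -5*4 + √(30 - 57) = -20 + √(-27) = -20 + 3*I*√3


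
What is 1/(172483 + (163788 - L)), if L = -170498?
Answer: 1/506769 ≈ 1.9733e-6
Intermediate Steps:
1/(172483 + (163788 - L)) = 1/(172483 + (163788 - 1*(-170498))) = 1/(172483 + (163788 + 170498)) = 1/(172483 + 334286) = 1/506769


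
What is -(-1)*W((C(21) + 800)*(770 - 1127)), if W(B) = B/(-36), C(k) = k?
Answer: 97699/12 ≈ 8141.6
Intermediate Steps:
W(B) = -B/36 (W(B) = B*(-1/36) = -B/36)
-(-1)*W((C(21) + 800)*(770 - 1127)) = -(-1)*(-(21 + 800)*(770 - 1127)/36) = -(-1)*(-821*(-357)/36) = -(-1)*(-1/36*(-293097)) = -(-1)*97699/12 = -1*(-97699/12) = 97699/12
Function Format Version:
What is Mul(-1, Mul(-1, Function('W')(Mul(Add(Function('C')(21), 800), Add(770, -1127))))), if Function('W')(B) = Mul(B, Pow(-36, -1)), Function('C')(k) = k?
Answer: Rational(97699, 12) ≈ 8141.6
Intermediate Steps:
Function('W')(B) = Mul(Rational(-1, 36), B) (Function('W')(B) = Mul(B, Rational(-1, 36)) = Mul(Rational(-1, 36), B))
Mul(-1, Mul(-1, Function('W')(Mul(Add(Function('C')(21), 800), Add(770, -1127))))) = Mul(-1, Mul(-1, Mul(Rational(-1, 36), Mul(Add(21, 800), Add(770, -1127))))) = Mul(-1, Mul(-1, Mul(Rational(-1, 36), Mul(821, -357)))) = Mul(-1, Mul(-1, Mul(Rational(-1, 36), -293097))) = Mul(-1, Mul(-1, Rational(97699, 12))) = Mul(-1, Rational(-97699, 12)) = Rational(97699, 12)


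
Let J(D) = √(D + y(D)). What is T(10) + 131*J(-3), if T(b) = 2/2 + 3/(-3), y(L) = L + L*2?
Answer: 262*I*√3 ≈ 453.8*I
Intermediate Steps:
y(L) = 3*L (y(L) = L + 2*L = 3*L)
J(D) = 2*√D (J(D) = √(D + 3*D) = √(4*D) = 2*√D)
T(b) = 0 (T(b) = 2*(½) + 3*(-⅓) = 1 - 1 = 0)
T(10) + 131*J(-3) = 0 + 131*(2*√(-3)) = 0 + 131*(2*(I*√3)) = 0 + 131*(2*I*√3) = 0 + 262*I*√3 = 262*I*√3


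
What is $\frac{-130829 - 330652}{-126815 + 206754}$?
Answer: $- \frac{461481}{79939} \approx -5.7729$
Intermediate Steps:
$\frac{-130829 - 330652}{-126815 + 206754} = - \frac{461481}{79939}$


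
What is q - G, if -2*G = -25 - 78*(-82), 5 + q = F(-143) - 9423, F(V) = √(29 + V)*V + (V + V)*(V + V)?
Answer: 151107/2 - 143*I*√114 ≈ 75554.0 - 1526.8*I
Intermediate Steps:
F(V) = 4*V² + V*√(29 + V) (F(V) = V*√(29 + V) + (2*V)*(2*V) = V*√(29 + V) + 4*V² = 4*V² + V*√(29 + V))
q = 72368 - 143*I*√114 (q = -5 + (-143*(√(29 - 143) + 4*(-143)) - 9423) = -5 + (-143*(√(-114) - 572) - 9423) = -5 + (-143*(I*√114 - 572) - 9423) = -5 + (-143*(-572 + I*√114) - 9423) = -5 + ((81796 - 143*I*√114) - 9423) = -5 + (72373 - 143*I*√114) = 72368 - 143*I*√114 ≈ 72368.0 - 1526.8*I)
G = -6371/2 (G = -(-25 - 78*(-82))/2 = -(-25 + 6396)/2 = -½*6371 = -6371/2 ≈ -3185.5)
q - G = (72368 - 143*I*√114) - 1*(-6371/2) = (72368 - 143*I*√114) + 6371/2 = 151107/2 - 143*I*√114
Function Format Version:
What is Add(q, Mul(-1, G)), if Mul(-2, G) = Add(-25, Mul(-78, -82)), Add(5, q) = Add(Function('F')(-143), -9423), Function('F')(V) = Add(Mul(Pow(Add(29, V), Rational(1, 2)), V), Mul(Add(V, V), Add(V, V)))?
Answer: Add(Rational(151107, 2), Mul(-143, I, Pow(114, Rational(1, 2)))) ≈ Add(75554., Mul(-1526.8, I))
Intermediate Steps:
Function('F')(V) = Add(Mul(4, Pow(V, 2)), Mul(V, Pow(Add(29, V), Rational(1, 2)))) (Function('F')(V) = Add(Mul(V, Pow(Add(29, V), Rational(1, 2))), Mul(Mul(2, V), Mul(2, V))) = Add(Mul(V, Pow(Add(29, V), Rational(1, 2))), Mul(4, Pow(V, 2))) = Add(Mul(4, Pow(V, 2)), Mul(V, Pow(Add(29, V), Rational(1, 2)))))
q = Add(72368, Mul(-143, I, Pow(114, Rational(1, 2)))) (q = Add(-5, Add(Mul(-143, Add(Pow(Add(29, -143), Rational(1, 2)), Mul(4, -143))), -9423)) = Add(-5, Add(Mul(-143, Add(Pow(-114, Rational(1, 2)), -572)), -9423)) = Add(-5, Add(Mul(-143, Add(Mul(I, Pow(114, Rational(1, 2))), -572)), -9423)) = Add(-5, Add(Mul(-143, Add(-572, Mul(I, Pow(114, Rational(1, 2))))), -9423)) = Add(-5, Add(Add(81796, Mul(-143, I, Pow(114, Rational(1, 2)))), -9423)) = Add(-5, Add(72373, Mul(-143, I, Pow(114, Rational(1, 2))))) = Add(72368, Mul(-143, I, Pow(114, Rational(1, 2)))) ≈ Add(72368., Mul(-1526.8, I)))
G = Rational(-6371, 2) (G = Mul(Rational(-1, 2), Add(-25, Mul(-78, -82))) = Mul(Rational(-1, 2), Add(-25, 6396)) = Mul(Rational(-1, 2), 6371) = Rational(-6371, 2) ≈ -3185.5)
Add(q, Mul(-1, G)) = Add(Add(72368, Mul(-143, I, Pow(114, Rational(1, 2)))), Mul(-1, Rational(-6371, 2))) = Add(Add(72368, Mul(-143, I, Pow(114, Rational(1, 2)))), Rational(6371, 2)) = Add(Rational(151107, 2), Mul(-143, I, Pow(114, Rational(1, 2))))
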